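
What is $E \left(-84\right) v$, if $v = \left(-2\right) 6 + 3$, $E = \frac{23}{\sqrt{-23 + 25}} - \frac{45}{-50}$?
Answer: $\frac{3402}{5} + 8694 \sqrt{2} \approx 12976.0$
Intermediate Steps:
$E = \frac{9}{10} + \frac{23 \sqrt{2}}{2}$ ($E = \frac{23}{\sqrt{2}} - - \frac{9}{10} = 23 \frac{\sqrt{2}}{2} + \frac{9}{10} = \frac{23 \sqrt{2}}{2} + \frac{9}{10} = \frac{9}{10} + \frac{23 \sqrt{2}}{2} \approx 17.163$)
$v = -9$ ($v = -12 + 3 = -9$)
$E \left(-84\right) v = \left(\frac{9}{10} + \frac{23 \sqrt{2}}{2}\right) \left(-84\right) \left(-9\right) = \left(- \frac{378}{5} - 966 \sqrt{2}\right) \left(-9\right) = \frac{3402}{5} + 8694 \sqrt{2}$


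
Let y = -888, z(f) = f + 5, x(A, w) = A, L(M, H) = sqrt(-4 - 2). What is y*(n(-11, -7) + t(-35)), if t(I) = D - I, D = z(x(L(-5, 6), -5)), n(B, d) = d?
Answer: -29304 - 888*I*sqrt(6) ≈ -29304.0 - 2175.1*I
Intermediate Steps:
L(M, H) = I*sqrt(6) (L(M, H) = sqrt(-6) = I*sqrt(6))
z(f) = 5 + f
D = 5 + I*sqrt(6) ≈ 5.0 + 2.4495*I
t(I) = 5 - I + I*sqrt(6) (t(I) = (5 + I*sqrt(6)) - I = 5 - I + I*sqrt(6))
y*(n(-11, -7) + t(-35)) = -888*(-7 + (5 - 1*(-35) + I*sqrt(6))) = -888*(-7 + (5 + 35 + I*sqrt(6))) = -888*(-7 + (40 + I*sqrt(6))) = -888*(33 + I*sqrt(6)) = -29304 - 888*I*sqrt(6)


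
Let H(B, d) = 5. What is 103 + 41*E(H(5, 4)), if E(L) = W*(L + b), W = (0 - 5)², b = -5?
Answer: 103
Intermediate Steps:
W = 25 (W = (-5)² = 25)
E(L) = -125 + 25*L (E(L) = 25*(L - 5) = 25*(-5 + L) = -125 + 25*L)
103 + 41*E(H(5, 4)) = 103 + 41*(-125 + 25*5) = 103 + 41*(-125 + 125) = 103 + 41*0 = 103 + 0 = 103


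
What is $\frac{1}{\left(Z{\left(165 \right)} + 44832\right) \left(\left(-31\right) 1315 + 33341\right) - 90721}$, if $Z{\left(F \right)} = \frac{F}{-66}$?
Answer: $- \frac{1}{332904929} \approx -3.0039 \cdot 10^{-9}$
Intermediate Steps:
$Z{\left(F \right)} = - \frac{F}{66}$ ($Z{\left(F \right)} = F \left(- \frac{1}{66}\right) = - \frac{F}{66}$)
$\frac{1}{\left(Z{\left(165 \right)} + 44832\right) \left(\left(-31\right) 1315 + 33341\right) - 90721} = \frac{1}{\left(\left(- \frac{1}{66}\right) 165 + 44832\right) \left(\left(-31\right) 1315 + 33341\right) - 90721} = \frac{1}{\left(- \frac{5}{2} + 44832\right) \left(-40765 + 33341\right) - 90721} = \frac{1}{\frac{89659}{2} \left(-7424\right) - 90721} = \frac{1}{-332814208 - 90721} = \frac{1}{-332904929} = - \frac{1}{332904929}$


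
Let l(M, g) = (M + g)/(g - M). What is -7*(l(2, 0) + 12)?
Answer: -77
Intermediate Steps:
l(M, g) = (M + g)/(g - M)
-7*(l(2, 0) + 12) = -7*((2 + 0)/(0 - 1*2) + 12) = -7*(2/(0 - 2) + 12) = -7*(2/(-2) + 12) = -7*(-½*2 + 12) = -7*(-1 + 12) = -7*11 = -77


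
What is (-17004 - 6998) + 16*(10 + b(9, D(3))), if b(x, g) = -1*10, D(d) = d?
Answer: -24002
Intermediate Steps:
b(x, g) = -10
(-17004 - 6998) + 16*(10 + b(9, D(3))) = (-17004 - 6998) + 16*(10 - 10) = -24002 + 16*0 = -24002 + 0 = -24002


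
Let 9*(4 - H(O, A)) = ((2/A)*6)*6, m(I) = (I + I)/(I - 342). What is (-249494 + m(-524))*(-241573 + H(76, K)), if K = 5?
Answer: 130484816158434/2165 ≈ 6.0270e+10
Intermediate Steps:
m(I) = 2*I/(-342 + I) (m(I) = (2*I)/(-342 + I) = 2*I/(-342 + I))
H(O, A) = 4 - 8/A (H(O, A) = 4 - (2/A)*6*6/9 = 4 - 12/A*6/9 = 4 - 8/A)
(-249494 + m(-524))*(-241573 + H(76, K)) = (-249494 + 2*(-524)/(-342 - 524))*(-241573 + (4 - 8/5)) = (-249494 + 2*(-524)/(-866))*(-241573 + (4 - 8*⅕)) = (-249494 + 2*(-524)*(-1/866))*(-241573 + (4 - 8/5)) = (-249494 + 524/433)*(-241573 + 12/5) = -108030378/433*(-1207853/5) = 130484816158434/2165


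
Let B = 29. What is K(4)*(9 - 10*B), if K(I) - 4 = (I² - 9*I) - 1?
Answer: 4777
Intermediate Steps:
K(I) = 3 + I² - 9*I (K(I) = 4 + ((I² - 9*I) - 1) = 4 + (-1 + I² - 9*I) = 3 + I² - 9*I)
K(4)*(9 - 10*B) = (3 + 4² - 9*4)*(9 - 10*29) = (3 + 16 - 36)*(9 - 290) = -17*(-281) = 4777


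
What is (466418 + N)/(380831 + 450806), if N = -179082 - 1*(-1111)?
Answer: 288447/831637 ≈ 0.34684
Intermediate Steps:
N = -177971 (N = -179082 + 1111 = -177971)
(466418 + N)/(380831 + 450806) = (466418 - 177971)/(380831 + 450806) = 288447/831637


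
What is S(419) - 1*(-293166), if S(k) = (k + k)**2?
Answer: 995410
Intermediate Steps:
S(k) = 4*k**2 (S(k) = (2*k)**2 = 4*k**2)
S(419) - 1*(-293166) = 4*419**2 - 1*(-293166) = 4*175561 + 293166 = 702244 + 293166 = 995410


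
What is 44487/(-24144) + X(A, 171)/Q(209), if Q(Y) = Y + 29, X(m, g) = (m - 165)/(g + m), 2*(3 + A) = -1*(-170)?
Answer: -446790695/242301136 ≈ -1.8439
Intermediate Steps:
A = 82 (A = -3 + (-1*(-170))/2 = -3 + (½)*170 = -3 + 85 = 82)
X(m, g) = (-165 + m)/(g + m)
Q(Y) = 29 + Y
44487/(-24144) + X(A, 171)/Q(209) = 44487/(-24144) + ((-165 + 82)/(171 + 82))/(29 + 209) = 44487*(-1/24144) + (-83/253)/238 = -14829/8048 + ((1/253)*(-83))*(1/238) = -14829/8048 - 83/253*1/238 = -14829/8048 - 83/60214 = -446790695/242301136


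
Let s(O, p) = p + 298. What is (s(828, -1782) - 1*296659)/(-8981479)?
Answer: 298143/8981479 ≈ 0.033195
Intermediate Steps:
s(O, p) = 298 + p
(s(828, -1782) - 1*296659)/(-8981479) = ((298 - 1782) - 1*296659)/(-8981479) = (-1484 - 296659)*(-1/8981479) = -298143*(-1/8981479) = 298143/8981479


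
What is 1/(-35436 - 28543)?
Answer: -1/63979 ≈ -1.5630e-5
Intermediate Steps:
1/(-35436 - 28543) = 1/(-63979) = -1/63979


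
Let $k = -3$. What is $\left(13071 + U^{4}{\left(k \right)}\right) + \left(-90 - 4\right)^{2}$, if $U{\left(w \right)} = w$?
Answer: $21988$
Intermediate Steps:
$\left(13071 + U^{4}{\left(k \right)}\right) + \left(-90 - 4\right)^{2} = \left(13071 + \left(-3\right)^{4}\right) + \left(-90 - 4\right)^{2} = \left(13071 + 81\right) + \left(-90 - 4\right)^{2} = 13152 + \left(-94\right)^{2} = 13152 + 8836 = 21988$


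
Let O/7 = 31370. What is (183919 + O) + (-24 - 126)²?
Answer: 426009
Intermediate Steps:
O = 219590 (O = 7*31370 = 219590)
(183919 + O) + (-24 - 126)² = (183919 + 219590) + (-24 - 126)² = 403509 + (-150)² = 403509 + 22500 = 426009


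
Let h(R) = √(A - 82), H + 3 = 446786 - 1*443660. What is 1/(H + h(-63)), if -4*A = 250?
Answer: 6246/19506547 - 17*I*√2/19506547 ≈ 0.0003202 - 1.2325e-6*I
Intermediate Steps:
A = -125/2 (A = -¼*250 = -125/2 ≈ -62.500)
H = 3123 (H = -3 + (446786 - 1*443660) = -3 + (446786 - 443660) = -3 + 3126 = 3123)
h(R) = 17*I*√2/2 (h(R) = √(-125/2 - 82) = √(-289/2) = 17*I*√2/2)
1/(H + h(-63)) = 1/(3123 + 17*I*√2/2)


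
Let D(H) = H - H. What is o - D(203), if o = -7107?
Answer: -7107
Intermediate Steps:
D(H) = 0
o - D(203) = -7107 - 1*0 = -7107 + 0 = -7107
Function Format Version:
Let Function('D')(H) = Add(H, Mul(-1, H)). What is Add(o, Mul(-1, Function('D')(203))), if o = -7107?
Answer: -7107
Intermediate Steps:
Function('D')(H) = 0
Add(o, Mul(-1, Function('D')(203))) = Add(-7107, Mul(-1, 0)) = Add(-7107, 0) = -7107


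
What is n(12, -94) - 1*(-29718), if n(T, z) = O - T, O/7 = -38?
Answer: 29440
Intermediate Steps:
O = -266 (O = 7*(-38) = -266)
n(T, z) = -266 - T
n(12, -94) - 1*(-29718) = (-266 - 1*12) - 1*(-29718) = (-266 - 12) + 29718 = -278 + 29718 = 29440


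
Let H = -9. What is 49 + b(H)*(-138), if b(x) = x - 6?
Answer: 2119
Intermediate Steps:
b(x) = -6 + x
49 + b(H)*(-138) = 49 + (-6 - 9)*(-138) = 49 - 15*(-138) = 49 + 2070 = 2119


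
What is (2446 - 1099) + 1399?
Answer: 2746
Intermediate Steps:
(2446 - 1099) + 1399 = 1347 + 1399 = 2746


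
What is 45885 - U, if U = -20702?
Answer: 66587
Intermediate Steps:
45885 - U = 45885 - 1*(-20702) = 45885 + 20702 = 66587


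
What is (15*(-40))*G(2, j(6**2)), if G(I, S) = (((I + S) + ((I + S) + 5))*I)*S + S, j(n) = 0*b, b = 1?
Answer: 0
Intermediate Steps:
j(n) = 0 (j(n) = 0*1 = 0)
G(I, S) = S + I*S*(5 + 2*I + 2*S) (G(I, S) = (((I + S) + (5 + I + S))*I)*S + S = ((5 + 2*I + 2*S)*I)*S + S = (I*(5 + 2*I + 2*S))*S + S = I*S*(5 + 2*I + 2*S) + S = S + I*S*(5 + 2*I + 2*S))
(15*(-40))*G(2, j(6**2)) = (15*(-40))*(0*(1 + 2*2**2 + 5*2 + 2*2*0)) = -0*(1 + 2*4 + 10 + 0) = -0*(1 + 8 + 10 + 0) = -0*19 = -600*0 = 0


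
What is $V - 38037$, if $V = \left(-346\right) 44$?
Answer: $-53261$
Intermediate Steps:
$V = -15224$
$V - 38037 = -15224 - 38037 = -53261$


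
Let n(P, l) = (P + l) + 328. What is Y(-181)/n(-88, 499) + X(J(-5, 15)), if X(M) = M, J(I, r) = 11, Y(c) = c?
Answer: 7948/739 ≈ 10.755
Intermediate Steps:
n(P, l) = 328 + P + l
Y(-181)/n(-88, 499) + X(J(-5, 15)) = -181/(328 - 88 + 499) + 11 = -181/739 + 11 = 7948/739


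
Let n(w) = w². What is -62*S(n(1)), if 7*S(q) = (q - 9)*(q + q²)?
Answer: 992/7 ≈ 141.71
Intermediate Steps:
S(q) = (-9 + q)*(q + q²)/7 (S(q) = ((q - 9)*(q + q²))/7 = ((-9 + q)*(q + q²))/7 = (-9 + q)*(q + q²)/7)
-62*S(n(1)) = -62*1²*(-9 + (1²)² - 8*1²)/7 = -62*(-9 + 1² - 8*1)/7 = -62*(-9 + 1 - 8)/7 = -62*(-16)/7 = -62*(-16/7) = 992/7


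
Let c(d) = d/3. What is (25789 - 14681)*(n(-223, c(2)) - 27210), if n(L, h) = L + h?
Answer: -914155076/3 ≈ -3.0472e+8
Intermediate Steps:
c(d) = d/3 (c(d) = d*(1/3) = d/3)
(25789 - 14681)*(n(-223, c(2)) - 27210) = (25789 - 14681)*((-223 + (1/3)*2) - 27210) = 11108*((-223 + 2/3) - 27210) = 11108*(-667/3 - 27210) = 11108*(-82297/3) = -914155076/3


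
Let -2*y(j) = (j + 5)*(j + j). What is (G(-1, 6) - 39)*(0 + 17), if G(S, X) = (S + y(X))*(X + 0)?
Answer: -7497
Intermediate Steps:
y(j) = -j*(5 + j) (y(j) = -(j + 5)*(j + j)/2 = -(5 + j)*2*j/2 = -j*(5 + j))
G(S, X) = X*(S - X*(5 + X)) (G(S, X) = (S - X*(5 + X))*(X + 0) = (S - X*(5 + X))*X = X*(S - X*(5 + X)))
(G(-1, 6) - 39)*(0 + 17) = (6*(-1 - 1*6*(5 + 6)) - 39)*(0 + 17) = (6*(-1 - 1*6*11) - 39)*17 = (6*(-1 - 66) - 39)*17 = (6*(-67) - 39)*17 = (-402 - 39)*17 = -441*17 = -7497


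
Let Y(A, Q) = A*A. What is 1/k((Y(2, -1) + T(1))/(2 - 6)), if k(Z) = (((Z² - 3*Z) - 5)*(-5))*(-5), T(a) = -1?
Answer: -16/875 ≈ -0.018286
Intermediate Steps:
Y(A, Q) = A²
k(Z) = -125 - 75*Z + 25*Z² (k(Z) = ((-5 + Z² - 3*Z)*(-5))*(-5) = (25 - 5*Z² + 15*Z)*(-5) = -125 - 75*Z + 25*Z²)
1/k((Y(2, -1) + T(1))/(2 - 6)) = 1/(-125 - 75*(2² - 1)/(2 - 6) + 25*((2² - 1)/(2 - 6))²) = 1/(-125 - 75*(4 - 1)/(-4) + 25*((4 - 1)/(-4))²) = 1/(-125 - 225*(-1)/4 + 25*(3*(-¼))²) = 1/(-125 - 75*(-¾) + 25*(-¾)²) = 1/(-125 + 225/4 + 25*(9/16)) = 1/(-125 + 225/4 + 225/16) = 1/(-875/16) = -16/875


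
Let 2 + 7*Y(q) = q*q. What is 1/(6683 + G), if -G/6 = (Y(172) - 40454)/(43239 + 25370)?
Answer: 68609/458731315 ≈ 0.00014956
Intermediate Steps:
Y(q) = -2/7 + q²/7 (Y(q) = -2/7 + (q*q)/7 = -2/7 + q²/7)
G = 217368/68609 (G = -6*((-2/7 + (⅐)*172²) - 40454)/(43239 + 25370) = -6*((-2/7 + (⅐)*29584) - 40454)/68609 = -6*((-2/7 + 29584/7) - 40454)/68609 = -6*(4226 - 40454)/68609 = -(-217368)/68609 = -6*(-36228/68609) = 217368/68609 ≈ 3.1682)
1/(6683 + G) = 1/(6683 + 217368/68609) = 1/(458731315/68609) = 68609/458731315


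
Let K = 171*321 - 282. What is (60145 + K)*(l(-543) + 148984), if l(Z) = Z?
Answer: 17034198514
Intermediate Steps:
K = 54609 (K = 54891 - 282 = 54609)
(60145 + K)*(l(-543) + 148984) = (60145 + 54609)*(-543 + 148984) = 114754*148441 = 17034198514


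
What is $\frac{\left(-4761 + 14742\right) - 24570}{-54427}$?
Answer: $\frac{14589}{54427} \approx 0.26805$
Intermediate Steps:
$\frac{\left(-4761 + 14742\right) - 24570}{-54427} = \left(9981 - 24570\right) \left(- \frac{1}{54427}\right) = \left(-14589\right) \left(- \frac{1}{54427}\right) = \frac{14589}{54427}$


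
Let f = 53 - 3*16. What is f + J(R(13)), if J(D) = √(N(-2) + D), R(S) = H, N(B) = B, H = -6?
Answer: 5 + 2*I*√2 ≈ 5.0 + 2.8284*I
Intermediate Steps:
R(S) = -6
f = 5 (f = 53 - 48 = 5)
J(D) = √(-2 + D)
f + J(R(13)) = 5 + √(-2 - 6) = 5 + √(-8) = 5 + 2*I*√2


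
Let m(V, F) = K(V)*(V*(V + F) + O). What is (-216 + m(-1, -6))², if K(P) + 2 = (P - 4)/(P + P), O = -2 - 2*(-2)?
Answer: 178929/4 ≈ 44732.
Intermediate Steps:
O = 2 (O = -2 + 4 = 2)
K(P) = -2 + (-4 + P)/(2*P) (K(P) = -2 + (P - 4)/(P + P) = -2 + (-4 + P)/((2*P)) = -2 + (-4 + P)*(1/(2*P)) = -2 + (-4 + P)/(2*P))
m(V, F) = (2 + V*(F + V))*(-3/2 - 2/V) (m(V, F) = (-3/2 - 2/V)*(V*(V + F) + 2) = (-3/2 - 2/V)*(V*(F + V) + 2) = (-3/2 - 2/V)*(2 + V*(F + V)) = (2 + V*(F + V))*(-3/2 - 2/V))
(-216 + m(-1, -6))² = (-216 - ½*(4 + 3*(-1))*(2 + (-1)² - 6*(-1))/(-1))² = (-216 - ½*(-1)*(4 - 3)*(2 + 1 + 6))² = (-216 - ½*(-1)*1*9)² = (-216 + 9/2)² = (-423/2)² = 178929/4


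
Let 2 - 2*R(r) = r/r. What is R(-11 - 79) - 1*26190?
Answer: -52379/2 ≈ -26190.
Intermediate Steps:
R(r) = ½ (R(r) = 1 - r/(2*r) = 1 - ½*1 = 1 - ½ = ½)
R(-11 - 79) - 1*26190 = ½ - 1*26190 = ½ - 26190 = -52379/2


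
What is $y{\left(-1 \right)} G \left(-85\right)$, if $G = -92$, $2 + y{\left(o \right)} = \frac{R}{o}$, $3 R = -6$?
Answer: $0$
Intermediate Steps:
$R = -2$ ($R = \frac{1}{3} \left(-6\right) = -2$)
$y{\left(o \right)} = -2 - \frac{2}{o}$
$y{\left(-1 \right)} G \left(-85\right) = \left(-2 - \frac{2}{-1}\right) \left(-92\right) \left(-85\right) = \left(-2 - -2\right) \left(-92\right) \left(-85\right) = \left(-2 + 2\right) \left(-92\right) \left(-85\right) = 0 \left(-92\right) \left(-85\right) = 0 \left(-85\right) = 0$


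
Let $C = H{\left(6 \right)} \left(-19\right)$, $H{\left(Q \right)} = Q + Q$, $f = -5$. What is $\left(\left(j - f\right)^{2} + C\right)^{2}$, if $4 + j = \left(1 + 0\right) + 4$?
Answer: $36864$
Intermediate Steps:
$H{\left(Q \right)} = 2 Q$
$j = 1$ ($j = -4 + \left(\left(1 + 0\right) + 4\right) = -4 + \left(1 + 4\right) = -4 + 5 = 1$)
$C = -228$ ($C = 2 \cdot 6 \left(-19\right) = 12 \left(-19\right) = -228$)
$\left(\left(j - f\right)^{2} + C\right)^{2} = \left(\left(1 - -5\right)^{2} - 228\right)^{2} = \left(\left(1 + 5\right)^{2} - 228\right)^{2} = \left(6^{2} - 228\right)^{2} = \left(36 - 228\right)^{2} = \left(-192\right)^{2} = 36864$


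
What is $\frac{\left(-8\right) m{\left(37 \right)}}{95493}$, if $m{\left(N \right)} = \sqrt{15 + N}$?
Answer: $- \frac{16 \sqrt{13}}{95493} \approx -0.00060412$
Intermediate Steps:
$\frac{\left(-8\right) m{\left(37 \right)}}{95493} = \frac{\left(-8\right) \sqrt{15 + 37}}{95493} = - 8 \sqrt{52} \cdot \frac{1}{95493} = - 8 \cdot 2 \sqrt{13} \cdot \frac{1}{95493} = - 16 \sqrt{13} \cdot \frac{1}{95493} = - \frac{16 \sqrt{13}}{95493}$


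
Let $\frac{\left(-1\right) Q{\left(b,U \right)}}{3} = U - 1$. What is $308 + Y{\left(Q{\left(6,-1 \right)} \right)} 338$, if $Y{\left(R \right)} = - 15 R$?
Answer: $-30112$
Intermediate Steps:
$Q{\left(b,U \right)} = 3 - 3 U$ ($Q{\left(b,U \right)} = - 3 \left(U - 1\right) = - 3 \left(-1 + U\right) = 3 - 3 U$)
$308 + Y{\left(Q{\left(6,-1 \right)} \right)} 338 = 308 + - 15 \left(3 - -3\right) 338 = 308 + - 15 \left(3 + 3\right) 338 = 308 + \left(-15\right) 6 \cdot 338 = 308 - 30420 = -30112$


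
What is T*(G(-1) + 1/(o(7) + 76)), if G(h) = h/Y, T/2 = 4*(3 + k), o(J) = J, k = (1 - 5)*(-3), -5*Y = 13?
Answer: 51360/1079 ≈ 47.600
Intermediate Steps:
Y = -13/5 (Y = -⅕*13 = -13/5 ≈ -2.6000)
k = 12 (k = -4*(-3) = 12)
T = 120 (T = 2*(4*(3 + 12)) = 2*(4*15) = 2*60 = 120)
G(h) = -5*h/13 (G(h) = h/(-13/5) = h*(-5/13) = -5*h/13)
T*(G(-1) + 1/(o(7) + 76)) = 120*(-5/13*(-1) + 1/(7 + 76)) = 120*(5/13 + 1/83) = 120*(428/1079) = 51360/1079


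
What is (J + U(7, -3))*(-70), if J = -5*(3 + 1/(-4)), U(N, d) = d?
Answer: 2345/2 ≈ 1172.5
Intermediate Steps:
J = -55/4 (J = -5*(3 - ¼) = -5*11/4 = -55/4 ≈ -13.750)
(J + U(7, -3))*(-70) = (-55/4 - 3)*(-70) = -67/4*(-70) = 2345/2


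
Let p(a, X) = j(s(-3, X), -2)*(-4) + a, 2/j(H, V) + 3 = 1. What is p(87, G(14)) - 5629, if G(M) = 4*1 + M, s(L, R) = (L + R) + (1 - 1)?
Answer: -5538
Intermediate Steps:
s(L, R) = L + R (s(L, R) = (L + R) + 0 = L + R)
j(H, V) = -1 (j(H, V) = 2/(-3 + 1) = 2/(-2) = 2*(-½) = -1)
G(M) = 4 + M
p(a, X) = 4 + a (p(a, X) = -1*(-4) + a = 4 + a)
p(87, G(14)) - 5629 = (4 + 87) - 5629 = 91 - 5629 = -5538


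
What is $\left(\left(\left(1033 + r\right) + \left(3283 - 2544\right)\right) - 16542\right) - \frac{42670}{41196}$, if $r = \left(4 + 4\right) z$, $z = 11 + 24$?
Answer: $- \frac{298486355}{20598} \approx -14491.0$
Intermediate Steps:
$z = 35$
$r = 280$ ($r = \left(4 + 4\right) 35 = 8 \cdot 35 = 280$)
$\left(\left(\left(1033 + r\right) + \left(3283 - 2544\right)\right) - 16542\right) - \frac{42670}{41196} = \left(\left(\left(1033 + 280\right) + \left(3283 - 2544\right)\right) - 16542\right) - \frac{42670}{41196} = \left(\left(1313 + \left(3283 - 2544\right)\right) - 16542\right) - 42670 \cdot \frac{1}{41196} = \left(\left(1313 + 739\right) - 16542\right) - \frac{21335}{20598} = \left(2052 - 16542\right) - \frac{21335}{20598} = -14490 - \frac{21335}{20598} = - \frac{298486355}{20598}$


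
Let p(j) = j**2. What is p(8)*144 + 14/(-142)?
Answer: 654329/71 ≈ 9215.9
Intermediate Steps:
p(8)*144 + 14/(-142) = 8**2*144 + 14/(-142) = 64*144 + 14*(-1/142) = 9216 - 7/71 = 654329/71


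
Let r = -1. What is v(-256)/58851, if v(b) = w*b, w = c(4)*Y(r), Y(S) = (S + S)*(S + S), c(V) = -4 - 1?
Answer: 5120/58851 ≈ 0.086999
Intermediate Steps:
c(V) = -5
Y(S) = 4*S² (Y(S) = (2*S)*(2*S) = 4*S²)
w = -20 (w = -20*(-1)² = -20 ≈ -20.000)
v(b) = -20*b
v(-256)/58851 = -20*(-256)/58851 = 5120*(1/58851) = 5120/58851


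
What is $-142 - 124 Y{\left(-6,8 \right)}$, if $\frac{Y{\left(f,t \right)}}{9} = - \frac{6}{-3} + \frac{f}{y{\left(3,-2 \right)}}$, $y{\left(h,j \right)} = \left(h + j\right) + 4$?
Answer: $- \frac{5174}{5} \approx -1034.8$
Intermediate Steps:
$y{\left(h,j \right)} = 4 + h + j$
$Y{\left(f,t \right)} = 18 + \frac{9 f}{5}$ ($Y{\left(f,t \right)} = 9 \left(- \frac{6}{-3} + \frac{f}{4 + 3 - 2}\right) = 9 \left(\left(-6\right) \left(- \frac{1}{3}\right) + \frac{f}{5}\right) = 9 \left(2 + f \frac{1}{5}\right) = 9 \left(2 + \frac{f}{5}\right) = 18 + \frac{9 f}{5}$)
$-142 - 124 Y{\left(-6,8 \right)} = -142 - 124 \left(18 + \frac{9}{5} \left(-6\right)\right) = -142 - 124 \left(18 - \frac{54}{5}\right) = -142 - \frac{4464}{5} = - \frac{5174}{5}$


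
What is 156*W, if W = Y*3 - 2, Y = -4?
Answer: -2184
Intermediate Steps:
W = -14 (W = -4*3 - 2 = -12 - 2 = -14)
156*W = 156*(-14) = -2184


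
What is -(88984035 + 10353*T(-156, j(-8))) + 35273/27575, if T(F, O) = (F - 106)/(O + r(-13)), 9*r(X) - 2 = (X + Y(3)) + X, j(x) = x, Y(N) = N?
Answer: -76290167029762/854825 ≈ -8.9246e+7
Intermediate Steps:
r(X) = 5/9 + 2*X/9 (r(X) = 2/9 + ((X + 3) + X)/9 = 2/9 + ((3 + X) + X)/9 = 2/9 + (3 + 2*X)/9 = 2/9 + (⅓ + 2*X/9) = 5/9 + 2*X/9)
T(F, O) = (-106 + F)/(-7/3 + O) (T(F, O) = (F - 106)/(O + (5/9 + (2/9)*(-13))) = (-106 + F)/(O + (5/9 - 26/9)) = (-106 + F)/(O - 7/3) = (-106 + F)/(-7/3 + O))
-(88984035 + 10353*T(-156, j(-8))) + 35273/27575 = -(88984035 + 31059*(-106 - 156)/(-7 + 3*(-8))) + 35273/27575 = -(88984035 - 8137458/(-7 - 24)) + 35273*(1/27575) = -10353/(1/(3*(-262)/(-31) + 8595)) + 35273/27575 = -10353/(1/(3*(-1/31)*(-262) + 8595)) + 35273/27575 = -10353/(1/(786/31 + 8595)) + 35273/27575 = -10353/(1/(267231/31)) + 35273/27575 = -10353/31/267231 + 35273/27575 = -10353*267231/31 + 35273/27575 = -2766642543/31 + 35273/27575 = -76290167029762/854825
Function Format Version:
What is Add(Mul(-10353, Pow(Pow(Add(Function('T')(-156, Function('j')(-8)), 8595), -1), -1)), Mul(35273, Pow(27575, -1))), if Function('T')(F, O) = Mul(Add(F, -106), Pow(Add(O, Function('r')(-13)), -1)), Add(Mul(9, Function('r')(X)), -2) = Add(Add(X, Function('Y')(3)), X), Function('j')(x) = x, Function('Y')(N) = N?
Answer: Rational(-76290167029762, 854825) ≈ -8.9246e+7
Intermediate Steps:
Function('r')(X) = Add(Rational(5, 9), Mul(Rational(2, 9), X)) (Function('r')(X) = Add(Rational(2, 9), Mul(Rational(1, 9), Add(Add(X, 3), X))) = Add(Rational(2, 9), Mul(Rational(1, 9), Add(Add(3, X), X))) = Add(Rational(2, 9), Mul(Rational(1, 9), Add(3, Mul(2, X)))) = Add(Rational(2, 9), Add(Rational(1, 3), Mul(Rational(2, 9), X))) = Add(Rational(5, 9), Mul(Rational(2, 9), X)))
Function('T')(F, O) = Mul(Pow(Add(Rational(-7, 3), O), -1), Add(-106, F)) (Function('T')(F, O) = Mul(Add(F, -106), Pow(Add(O, Add(Rational(5, 9), Mul(Rational(2, 9), -13))), -1)) = Mul(Add(-106, F), Pow(Add(O, Add(Rational(5, 9), Rational(-26, 9))), -1)) = Mul(Add(-106, F), Pow(Add(O, Rational(-7, 3)), -1)) = Mul(Add(-106, F), Pow(Add(Rational(-7, 3), O), -1)) = Mul(Pow(Add(Rational(-7, 3), O), -1), Add(-106, F)))
Add(Mul(-10353, Pow(Pow(Add(Function('T')(-156, Function('j')(-8)), 8595), -1), -1)), Mul(35273, Pow(27575, -1))) = Add(Mul(-10353, Pow(Pow(Add(Mul(3, Pow(Add(-7, Mul(3, -8)), -1), Add(-106, -156)), 8595), -1), -1)), Mul(35273, Pow(27575, -1))) = Add(Mul(-10353, Pow(Pow(Add(Mul(3, Pow(Add(-7, -24), -1), -262), 8595), -1), -1)), Mul(35273, Rational(1, 27575))) = Add(Mul(-10353, Pow(Pow(Add(Mul(3, Pow(-31, -1), -262), 8595), -1), -1)), Rational(35273, 27575)) = Add(Mul(-10353, Pow(Pow(Add(Mul(3, Rational(-1, 31), -262), 8595), -1), -1)), Rational(35273, 27575)) = Add(Mul(-10353, Pow(Pow(Add(Rational(786, 31), 8595), -1), -1)), Rational(35273, 27575)) = Add(Mul(-10353, Pow(Pow(Rational(267231, 31), -1), -1)), Rational(35273, 27575)) = Add(Mul(-10353, Pow(Rational(31, 267231), -1)), Rational(35273, 27575)) = Add(Mul(-10353, Rational(267231, 31)), Rational(35273, 27575)) = Add(Rational(-2766642543, 31), Rational(35273, 27575)) = Rational(-76290167029762, 854825)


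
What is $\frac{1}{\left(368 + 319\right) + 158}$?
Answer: $\frac{1}{845} \approx 0.0011834$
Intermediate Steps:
$\frac{1}{\left(368 + 319\right) + 158} = \frac{1}{687 + 158} = \frac{1}{845}$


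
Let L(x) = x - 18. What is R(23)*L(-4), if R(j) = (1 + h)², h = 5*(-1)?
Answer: -352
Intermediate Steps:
h = -5
L(x) = -18 + x
R(j) = 16 (R(j) = (1 - 5)² = (-4)² = 16)
R(23)*L(-4) = 16*(-18 - 4) = 16*(-22) = -352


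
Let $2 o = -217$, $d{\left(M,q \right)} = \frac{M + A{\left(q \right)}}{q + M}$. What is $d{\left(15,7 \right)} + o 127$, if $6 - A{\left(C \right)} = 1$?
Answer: $- \frac{303129}{22} \approx -13779.0$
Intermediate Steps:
$A{\left(C \right)} = 5$ ($A{\left(C \right)} = 6 - 1 = 5$)
$d{\left(M,q \right)} = \frac{5 + M}{M + q}$ ($d{\left(M,q \right)} = \frac{M + 5}{q + M} = \frac{5 + M}{M + q}$)
$o = - \frac{217}{2}$ ($o = \frac{1}{2} \left(-217\right) = - \frac{217}{2} \approx -108.5$)
$d{\left(15,7 \right)} + o 127 = \frac{5 + 15}{15 + 7} - \frac{27559}{2} = \frac{1}{22} \cdot 20 - \frac{27559}{2} = \frac{10}{11} - \frac{27559}{2} = - \frac{303129}{22}$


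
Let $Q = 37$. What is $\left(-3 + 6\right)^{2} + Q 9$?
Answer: $342$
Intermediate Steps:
$\left(-3 + 6\right)^{2} + Q 9 = \left(-3 + 6\right)^{2} + 37 \cdot 9 = 3^{2} + 333 = 9 + 333 = 342$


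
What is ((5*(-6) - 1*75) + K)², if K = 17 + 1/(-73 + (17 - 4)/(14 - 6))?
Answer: 2525665536/326041 ≈ 7746.5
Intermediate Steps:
K = 9699/571 (K = 17 + 1/(-73 + 13/8) = 17 + 1/(-571/8) = 17 - 8/571 = 9699/571 ≈ 16.986)
((5*(-6) - 1*75) + K)² = ((5*(-6) - 1*75) + 9699/571)² = ((-30 - 75) + 9699/571)² = (-105 + 9699/571)² = (-50256/571)² = 2525665536/326041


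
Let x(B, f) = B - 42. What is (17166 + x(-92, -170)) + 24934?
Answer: 41966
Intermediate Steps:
x(B, f) = -42 + B
(17166 + x(-92, -170)) + 24934 = (17166 + (-42 - 92)) + 24934 = (17166 - 134) + 24934 = 17032 + 24934 = 41966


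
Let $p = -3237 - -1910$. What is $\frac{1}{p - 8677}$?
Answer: $- \frac{1}{10004} \approx -9.996 \cdot 10^{-5}$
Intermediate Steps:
$p = -1327$ ($p = -3237 + 1910 = -1327$)
$\frac{1}{p - 8677} = \frac{1}{-1327 - 8677} = \frac{1}{-10004} = - \frac{1}{10004}$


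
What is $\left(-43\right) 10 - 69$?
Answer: $-499$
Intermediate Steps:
$\left(-43\right) 10 - 69 = -430 - 69 = -499$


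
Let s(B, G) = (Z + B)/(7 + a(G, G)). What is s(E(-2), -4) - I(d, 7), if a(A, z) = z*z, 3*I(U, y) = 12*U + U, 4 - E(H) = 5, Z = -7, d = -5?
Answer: 1471/69 ≈ 21.319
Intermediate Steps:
E(H) = -1 (E(H) = 4 - 1*5 = 4 - 5 = -1)
I(U, y) = 13*U/3 (I(U, y) = (12*U + U)/3 = (13*U)/3 = 13*U/3)
a(A, z) = z²
s(B, G) = (-7 + B)/(7 + G²)
s(E(-2), -4) - I(d, 7) = (-7 - 1)/(7 + (-4)²) - 13*(-5)/3 = -8/(7 + 16) - 1*(-65/3) = -8/23 + 65/3 = 1471/69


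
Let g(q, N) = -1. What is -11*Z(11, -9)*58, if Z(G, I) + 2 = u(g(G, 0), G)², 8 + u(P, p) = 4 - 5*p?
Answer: -2219602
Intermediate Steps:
u(P, p) = -4 - 5*p (u(P, p) = -8 + (4 - 5*p) = -4 - 5*p)
Z(G, I) = -2 + (-4 - 5*G)²
-11*Z(11, -9)*58 = -11*(-2 + (4 + 5*11)²)*58 = -11*(-2 + (4 + 55)²)*58 = -11*(-2 + 59²)*58 = -11*(-2 + 3481)*58 = -11*3479*58 = -38269*58 = -2219602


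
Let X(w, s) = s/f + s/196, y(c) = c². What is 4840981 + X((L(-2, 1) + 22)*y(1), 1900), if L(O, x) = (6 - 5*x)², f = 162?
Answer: 19213938614/3969 ≈ 4.8410e+6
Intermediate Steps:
X(w, s) = 179*s/15876 (X(w, s) = s/162 + s/196 = 179*s/15876)
4840981 + X((L(-2, 1) + 22)*y(1), 1900) = 4840981 + (179/15876)*1900 = 4840981 + 85025/3969 = 19213938614/3969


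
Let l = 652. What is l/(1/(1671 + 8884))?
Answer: 6881860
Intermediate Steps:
l/(1/(1671 + 8884)) = 652/(1/(1671 + 8884)) = 652/(1/10555) = 652*10555 = 6881860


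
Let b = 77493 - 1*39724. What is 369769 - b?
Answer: 332000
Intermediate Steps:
b = 37769 (b = 77493 - 39724 = 37769)
369769 - b = 369769 - 1*37769 = 369769 - 37769 = 332000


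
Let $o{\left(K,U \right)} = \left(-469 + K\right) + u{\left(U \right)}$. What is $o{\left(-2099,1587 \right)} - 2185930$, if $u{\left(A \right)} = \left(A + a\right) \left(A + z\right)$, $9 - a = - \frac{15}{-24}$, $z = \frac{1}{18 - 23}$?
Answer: $\frac{6860861}{20} \approx 3.4304 \cdot 10^{5}$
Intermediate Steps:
$z = - \frac{1}{5}$ ($z = \frac{1}{-5} = - \frac{1}{5} \approx -0.2$)
$a = \frac{67}{8}$ ($a = 9 - - \frac{15}{-24} = 9 - \left(-15\right) \left(- \frac{1}{24}\right) = 9 - \frac{5}{8} = \frac{67}{8} \approx 8.375$)
$u{\left(A \right)} = \left(- \frac{1}{5} + A\right) \left(\frac{67}{8} + A\right)$ ($u{\left(A \right)} = \left(A + \frac{67}{8}\right) \left(A - \frac{1}{5}\right) = \left(\frac{67}{8} + A\right) \left(- \frac{1}{5} + A\right) = \left(- \frac{1}{5} + A\right) \left(\frac{67}{8} + A\right)$)
$o{\left(K,U \right)} = - \frac{18827}{40} + K + U^{2} + \frac{327 U}{40}$ ($o{\left(K,U \right)} = \left(-469 + K\right) + \left(- \frac{67}{40} + U^{2} + \frac{327 U}{40}\right) = - \frac{18827}{40} + K + U^{2} + \frac{327 U}{40}$)
$o{\left(-2099,1587 \right)} - 2185930 = \left(- \frac{18827}{40} - 2099 + 1587^{2} + \frac{327}{40} \cdot 1587\right) - 2185930 = \left(- \frac{18827}{40} - 2099 + 2518569 + \frac{518949}{40}\right) - 2185930 = \frac{50579461}{20} - 2185930 = \frac{6860861}{20}$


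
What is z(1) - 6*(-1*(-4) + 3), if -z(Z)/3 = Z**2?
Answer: -45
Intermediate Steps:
z(Z) = -3*Z**2
z(1) - 6*(-1*(-4) + 3) = -3*1**2 - 6*(-1*(-4) + 3) = -3*1 - 6*(4 + 3) = -3 - 6*7 = -3 - 42 = -45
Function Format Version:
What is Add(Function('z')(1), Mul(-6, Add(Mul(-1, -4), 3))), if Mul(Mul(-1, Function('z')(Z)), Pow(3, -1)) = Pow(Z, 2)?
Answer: -45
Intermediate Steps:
Function('z')(Z) = Mul(-3, Pow(Z, 2))
Add(Function('z')(1), Mul(-6, Add(Mul(-1, -4), 3))) = Add(Mul(-3, Pow(1, 2)), Mul(-6, Add(Mul(-1, -4), 3))) = Add(Mul(-3, 1), Mul(-6, Add(4, 3))) = Add(-3, Mul(-6, 7)) = Add(-3, -42) = -45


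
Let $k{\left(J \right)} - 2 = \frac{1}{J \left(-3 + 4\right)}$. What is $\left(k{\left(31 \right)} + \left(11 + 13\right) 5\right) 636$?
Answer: $\frac{2405988}{31} \approx 77613.0$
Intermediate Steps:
$k{\left(J \right)} = 2 + \frac{1}{J}$ ($k{\left(J \right)} = 2 + \frac{1}{J \left(-3 + 4\right)} = 2 + \frac{1}{J 1} = 2 + \frac{1}{J}$)
$\left(k{\left(31 \right)} + \left(11 + 13\right) 5\right) 636 = \left(\left(2 + \frac{1}{31}\right) + \left(11 + 13\right) 5\right) 636 = \left(\left(2 + \frac{1}{31}\right) + 24 \cdot 5\right) 636 = \left(\frac{63}{31} + 120\right) 636 = \frac{3783}{31} \cdot 636 = \frac{2405988}{31}$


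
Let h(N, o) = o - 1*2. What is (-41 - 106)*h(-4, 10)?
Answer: -1176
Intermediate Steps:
h(N, o) = -2 + o (h(N, o) = o - 2 = -2 + o)
(-41 - 106)*h(-4, 10) = (-41 - 106)*(-2 + 10) = -147*8 = -1176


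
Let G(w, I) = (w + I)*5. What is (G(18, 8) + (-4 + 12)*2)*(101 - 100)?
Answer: 146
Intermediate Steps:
G(w, I) = 5*I + 5*w (G(w, I) = (I + w)*5 = 5*I + 5*w)
(G(18, 8) + (-4 + 12)*2)*(101 - 100) = ((5*8 + 5*18) + (-4 + 12)*2)*(101 - 100) = ((40 + 90) + 8*2)*1 = (130 + 16)*1 = 146*1 = 146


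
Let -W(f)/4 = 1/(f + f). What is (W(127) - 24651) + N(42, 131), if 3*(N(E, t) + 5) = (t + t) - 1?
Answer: -3120265/127 ≈ -24569.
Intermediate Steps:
N(E, t) = -16/3 + 2*t/3 (N(E, t) = -5 + ((t + t) - 1)/3 = -5 + (2*t - 1)/3 = -5 + (-1 + 2*t)/3 = -5 + (-⅓ + 2*t/3) = -16/3 + 2*t/3)
W(f) = -2/f (W(f) = -4/(f + f) = -4*1/(2*f) = -2/f)
(W(127) - 24651) + N(42, 131) = (-2/127 - 24651) + (-16/3 + (⅔)*131) = (-2*1/127 - 24651) + (-16/3 + 262/3) = (-2/127 - 24651) + 82 = -3130679/127 + 82 = -3120265/127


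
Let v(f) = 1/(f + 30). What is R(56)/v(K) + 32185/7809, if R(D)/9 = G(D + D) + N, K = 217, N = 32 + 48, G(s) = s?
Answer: 3333038329/7809 ≈ 4.2682e+5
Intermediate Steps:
N = 80
v(f) = 1/(30 + f)
R(D) = 720 + 18*D (R(D) = 9*((D + D) + 80) = 9*(2*D + 80) = 9*(80 + 2*D) = 720 + 18*D)
R(56)/v(K) + 32185/7809 = (720 + 18*56)/(1/(30 + 217)) + 32185/7809 = (720 + 1008)/(1/247) + 32185*(1/7809) = 1728/(1/247) + 32185/7809 = 1728*247 + 32185/7809 = 426816 + 32185/7809 = 3333038329/7809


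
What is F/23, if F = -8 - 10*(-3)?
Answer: 22/23 ≈ 0.95652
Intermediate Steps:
F = 22 (F = -8 + 30 = 22)
F/23 = 22/23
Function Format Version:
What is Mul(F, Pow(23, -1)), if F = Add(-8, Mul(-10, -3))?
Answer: Rational(22, 23) ≈ 0.95652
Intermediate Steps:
F = 22 (F = Add(-8, 30) = 22)
Mul(F, Pow(23, -1)) = Mul(22, Pow(23, -1)) = Mul(22, Rational(1, 23)) = Rational(22, 23)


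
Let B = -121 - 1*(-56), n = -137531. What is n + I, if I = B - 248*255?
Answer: -200836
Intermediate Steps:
B = -65 (B = -121 + 56 = -65)
I = -63305 (I = -65 - 248*255 = -65 - 63240 = -63305)
n + I = -137531 - 63305 = -200836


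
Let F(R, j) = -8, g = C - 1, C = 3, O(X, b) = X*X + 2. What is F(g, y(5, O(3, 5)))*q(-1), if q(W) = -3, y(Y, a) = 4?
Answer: 24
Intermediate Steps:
O(X, b) = 2 + X² (O(X, b) = X² + 2 = 2 + X²)
g = 2 (g = 3 - 1 = 2)
F(g, y(5, O(3, 5)))*q(-1) = -8*(-3) = 24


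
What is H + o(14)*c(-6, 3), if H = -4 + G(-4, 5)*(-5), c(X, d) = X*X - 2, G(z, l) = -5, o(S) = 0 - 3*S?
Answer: -1407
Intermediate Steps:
o(S) = -3*S
c(X, d) = -2 + X**2 (c(X, d) = X**2 - 2 = -2 + X**2)
H = 21 (H = -4 - 5*(-5) = -4 + 25 = 21)
H + o(14)*c(-6, 3) = 21 + (-3*14)*(-2 + (-6)**2) = 21 - 42*(-2 + 36) = 21 - 42*34 = 21 - 1428 = -1407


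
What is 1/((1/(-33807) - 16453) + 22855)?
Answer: 33807/216432413 ≈ 0.00015620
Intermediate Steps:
1/((1/(-33807) - 16453) + 22855) = 1/((-1/33807 - 16453) + 22855) = 1/(-556226572/33807 + 22855) = 1/(216432413/33807) = 33807/216432413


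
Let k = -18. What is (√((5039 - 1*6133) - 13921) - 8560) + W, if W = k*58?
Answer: -9604 + I*√15015 ≈ -9604.0 + 122.54*I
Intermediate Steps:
W = -1044 (W = -18*58 = -1044)
(√((5039 - 1*6133) - 13921) - 8560) + W = (√((5039 - 1*6133) - 13921) - 8560) - 1044 = (√((5039 - 6133) - 13921) - 8560) - 1044 = (√(-1094 - 13921) - 8560) - 1044 = (√(-15015) - 8560) - 1044 = (I*√15015 - 8560) - 1044 = (-8560 + I*√15015) - 1044 = -9604 + I*√15015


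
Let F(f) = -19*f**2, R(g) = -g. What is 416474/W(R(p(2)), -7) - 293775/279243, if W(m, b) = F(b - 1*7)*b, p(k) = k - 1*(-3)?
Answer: 952976513/63853566 ≈ 14.924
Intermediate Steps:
p(k) = 3 + k (p(k) = k + 3 = 3 + k)
W(m, b) = -19*b*(-7 + b)**2 (W(m, b) = (-19*(b - 1*7)**2)*b = (-19*(b - 7)**2)*b = (-19*(-7 + b)**2)*b = -19*b*(-7 + b)**2)
416474/W(R(p(2)), -7) - 293775/279243 = 416474/((-19*(-7)*(-7 - 7)**2)) - 293775/279243 = 416474/((-19*(-7)*(-14)**2)) - 293775*1/279243 = 416474/((-19*(-7)*196)) - 97925/93081 = 416474/26068 - 97925/93081 = 416474*(1/26068) - 97925/93081 = 208237/13034 - 97925/93081 = 952976513/63853566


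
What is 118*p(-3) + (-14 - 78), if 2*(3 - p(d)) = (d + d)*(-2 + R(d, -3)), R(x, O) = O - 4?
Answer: -2924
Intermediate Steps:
R(x, O) = -4 + O
p(d) = 3 + 9*d (p(d) = 3 - (d + d)*(-2 + (-4 - 3))/2 = 3 - 2*d*(-2 - 7)/2 = 3 - 2*d*(-9)/2 = 3 - (-9)*d = 3 + 9*d)
118*p(-3) + (-14 - 78) = 118*(3 + 9*(-3)) + (-14 - 78) = 118*(3 - 27) - 92 = 118*(-24) - 92 = -2832 - 92 = -2924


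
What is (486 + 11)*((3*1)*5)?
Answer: 7455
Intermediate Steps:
(486 + 11)*((3*1)*5) = 497*(3*5) = 497*15 = 7455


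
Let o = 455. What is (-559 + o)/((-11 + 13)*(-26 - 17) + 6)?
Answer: 13/10 ≈ 1.3000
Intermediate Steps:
(-559 + o)/((-11 + 13)*(-26 - 17) + 6) = (-559 + 455)/((-11 + 13)*(-26 - 17) + 6) = -104/(2*(-43) + 6) = -104/(-86 + 6) = -104/(-80) = -104*(-1/80) = 13/10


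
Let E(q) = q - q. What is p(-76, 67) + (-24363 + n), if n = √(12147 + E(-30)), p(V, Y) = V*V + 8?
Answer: -18579 + √12147 ≈ -18469.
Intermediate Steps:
E(q) = 0
p(V, Y) = 8 + V² (p(V, Y) = V² + 8 = 8 + V²)
n = √12147 (n = √(12147 + 0) = √12147 ≈ 110.21)
p(-76, 67) + (-24363 + n) = (8 + (-76)²) + (-24363 + √12147) = (8 + 5776) + (-24363 + √12147) = 5784 + (-24363 + √12147) = -18579 + √12147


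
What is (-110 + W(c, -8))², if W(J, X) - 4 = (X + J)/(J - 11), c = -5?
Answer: 2832489/256 ≈ 11064.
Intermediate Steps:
W(J, X) = 4 + (J + X)/(-11 + J) (W(J, X) = 4 + (X + J)/(J - 11) = 4 + (J + X)/(-11 + J))
(-110 + W(c, -8))² = (-110 + (-44 - 8 + 5*(-5))/(-11 - 5))² = (-110 + (-44 - 8 - 25)/(-16))² = (-110 - 1/16*(-77))² = (-110 + 77/16)² = (-1683/16)² = 2832489/256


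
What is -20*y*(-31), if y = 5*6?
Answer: 18600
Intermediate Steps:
y = 30
-20*y*(-31) = -20*30*(-31) = -600*(-31) = 18600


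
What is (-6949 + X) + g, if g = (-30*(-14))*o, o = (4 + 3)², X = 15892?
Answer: 29523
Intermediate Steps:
o = 49 (o = 7² = 49)
g = 20580 (g = -30*(-14)*49 = 420*49 = 20580)
(-6949 + X) + g = (-6949 + 15892) + 20580 = 8943 + 20580 = 29523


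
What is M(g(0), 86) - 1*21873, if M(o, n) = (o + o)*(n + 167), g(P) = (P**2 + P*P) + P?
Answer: -21873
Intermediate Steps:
g(P) = P + 2*P**2 (g(P) = (P**2 + P**2) + P = 2*P**2 + P = P + 2*P**2)
M(o, n) = 2*o*(167 + n) (M(o, n) = (2*o)*(167 + n) = 2*o*(167 + n))
M(g(0), 86) - 1*21873 = 2*(0*(1 + 2*0))*(167 + 86) - 1*21873 = 2*(0*(1 + 0))*253 - 21873 = 2*(0*1)*253 - 21873 = 2*0*253 - 21873 = 0 - 21873 = -21873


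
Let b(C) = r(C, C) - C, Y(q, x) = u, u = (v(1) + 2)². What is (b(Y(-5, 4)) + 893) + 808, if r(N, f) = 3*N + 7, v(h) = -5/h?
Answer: 1726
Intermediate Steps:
u = 9 (u = (-5/1 + 2)² = (-5*1 + 2)² = (-5 + 2)² = (-3)² = 9)
Y(q, x) = 9
r(N, f) = 7 + 3*N
b(C) = 7 + 2*C (b(C) = (7 + 3*C) - C = 7 + 2*C)
(b(Y(-5, 4)) + 893) + 808 = ((7 + 2*9) + 893) + 808 = ((7 + 18) + 893) + 808 = (25 + 893) + 808 = 918 + 808 = 1726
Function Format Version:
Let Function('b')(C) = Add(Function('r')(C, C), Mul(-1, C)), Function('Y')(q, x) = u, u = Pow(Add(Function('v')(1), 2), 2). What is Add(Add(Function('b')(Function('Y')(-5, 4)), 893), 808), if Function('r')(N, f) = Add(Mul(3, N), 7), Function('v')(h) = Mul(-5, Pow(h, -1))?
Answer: 1726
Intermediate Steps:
u = 9 (u = Pow(Add(Mul(-5, Pow(1, -1)), 2), 2) = Pow(Add(Mul(-5, 1), 2), 2) = Pow(Add(-5, 2), 2) = Pow(-3, 2) = 9)
Function('Y')(q, x) = 9
Function('r')(N, f) = Add(7, Mul(3, N))
Function('b')(C) = Add(7, Mul(2, C)) (Function('b')(C) = Add(Add(7, Mul(3, C)), Mul(-1, C)) = Add(7, Mul(2, C)))
Add(Add(Function('b')(Function('Y')(-5, 4)), 893), 808) = Add(Add(Add(7, Mul(2, 9)), 893), 808) = Add(Add(Add(7, 18), 893), 808) = Add(Add(25, 893), 808) = Add(918, 808) = 1726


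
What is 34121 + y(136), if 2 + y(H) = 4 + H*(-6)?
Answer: 33307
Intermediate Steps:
y(H) = 2 - 6*H (y(H) = -2 + (4 + H*(-6)) = -2 + (4 - 6*H) = 2 - 6*H)
34121 + y(136) = 34121 + (2 - 6*136) = 34121 + (2 - 816) = 34121 - 814 = 33307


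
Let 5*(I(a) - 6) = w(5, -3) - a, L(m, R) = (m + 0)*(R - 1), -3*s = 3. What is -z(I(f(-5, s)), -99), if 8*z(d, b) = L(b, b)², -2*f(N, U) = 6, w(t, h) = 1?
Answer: -12251250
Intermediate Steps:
s = -1 (s = -⅓*3 = -1)
L(m, R) = m*(-1 + R)
f(N, U) = -3 (f(N, U) = -½*6 = -3)
I(a) = 31/5 - a/5 (I(a) = 6 + (1 - a)/5 = 6 + (⅕ - a/5) = 31/5 - a/5)
z(d, b) = b²*(-1 + b)²/8 (z(d, b) = (b*(-1 + b))²/8 = (b²*(-1 + b)²)/8 = b²*(-1 + b)²/8)
-z(I(f(-5, s)), -99) = -(-99)²*(-1 - 99)²/8 = -9801*(-100)²/8 = -9801*10000/8 = -1*12251250 = -12251250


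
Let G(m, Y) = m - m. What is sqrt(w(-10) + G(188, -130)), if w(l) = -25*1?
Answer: 5*I ≈ 5.0*I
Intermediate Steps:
w(l) = -25
G(m, Y) = 0
sqrt(w(-10) + G(188, -130)) = sqrt(-25 + 0) = sqrt(-25) = 5*I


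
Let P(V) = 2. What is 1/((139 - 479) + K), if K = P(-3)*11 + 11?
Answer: -1/307 ≈ -0.0032573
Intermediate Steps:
K = 33 (K = 2*11 + 11 = 22 + 11 = 33)
1/((139 - 479) + K) = 1/((139 - 479) + 33) = 1/(-340 + 33) = 1/(-307) = -1/307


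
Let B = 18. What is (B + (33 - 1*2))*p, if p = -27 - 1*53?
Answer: -3920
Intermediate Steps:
p = -80 (p = -27 - 53 = -80)
(B + (33 - 1*2))*p = (18 + (33 - 1*2))*(-80) = (18 + (33 - 2))*(-80) = (18 + 31)*(-80) = 49*(-80) = -3920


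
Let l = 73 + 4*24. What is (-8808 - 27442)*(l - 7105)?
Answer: 251430000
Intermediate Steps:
l = 169 (l = 73 + 96 = 169)
(-8808 - 27442)*(l - 7105) = (-8808 - 27442)*(169 - 7105) = -36250*(-6936) = 251430000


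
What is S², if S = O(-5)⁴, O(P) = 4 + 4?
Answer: 16777216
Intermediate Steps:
O(P) = 8
S = 4096 (S = 8⁴ = 4096)
S² = 4096² = 16777216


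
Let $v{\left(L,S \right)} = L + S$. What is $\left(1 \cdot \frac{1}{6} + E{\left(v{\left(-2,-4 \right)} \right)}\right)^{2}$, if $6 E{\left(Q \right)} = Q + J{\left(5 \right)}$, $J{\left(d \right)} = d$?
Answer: $0$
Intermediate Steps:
$E{\left(Q \right)} = \frac{5}{6} + \frac{Q}{6}$ ($E{\left(Q \right)} = \frac{Q + 5}{6} = \frac{5 + Q}{6} = \frac{5}{6} + \frac{Q}{6}$)
$\left(1 \cdot \frac{1}{6} + E{\left(v{\left(-2,-4 \right)} \right)}\right)^{2} = \left(1 \cdot \frac{1}{6} + \left(\frac{5}{6} + \frac{-2 - 4}{6}\right)\right)^{2} = \left(1 \cdot \frac{1}{6} + \left(\frac{5}{6} + \frac{1}{6} \left(-6\right)\right)\right)^{2} = \left(\frac{1}{6} + \left(\frac{5}{6} - 1\right)\right)^{2} = \left(\frac{1}{6} - \frac{1}{6}\right)^{2} = 0^{2} = 0$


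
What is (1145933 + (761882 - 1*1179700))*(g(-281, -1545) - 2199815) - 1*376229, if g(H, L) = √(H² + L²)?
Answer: -1601718674954 + 728115*√2465986 ≈ -1.6006e+12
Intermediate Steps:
(1145933 + (761882 - 1*1179700))*(g(-281, -1545) - 2199815) - 1*376229 = (1145933 + (761882 - 1*1179700))*(√((-281)² + (-1545)²) - 2199815) - 1*376229 = (1145933 + (761882 - 1179700))*(√(78961 + 2387025) - 2199815) - 376229 = (1145933 - 417818)*(√2465986 - 2199815) - 376229 = 728115*(-2199815 + √2465986) - 376229 = (-1601718298725 + 728115*√2465986) - 376229 = -1601718674954 + 728115*√2465986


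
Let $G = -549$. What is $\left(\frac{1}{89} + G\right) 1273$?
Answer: $- \frac{62198780}{89} \approx -6.9886 \cdot 10^{5}$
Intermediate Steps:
$\left(\frac{1}{89} + G\right) 1273 = \left(\frac{1}{89} - 549\right) 1273 = \left(- \frac{48860}{89}\right) 1273 = - \frac{62198780}{89}$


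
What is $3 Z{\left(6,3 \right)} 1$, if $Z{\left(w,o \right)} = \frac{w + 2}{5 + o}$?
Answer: $3$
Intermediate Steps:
$Z{\left(w,o \right)} = \frac{2 + w}{5 + o}$
$3 Z{\left(6,3 \right)} 1 = 3 \frac{2 + 6}{5 + 3} \cdot 1 = 3 \cdot \frac{1}{8} \cdot 8 \cdot 1 = 3 \cdot 1 \cdot 1 = 3 \cdot 1 = 3$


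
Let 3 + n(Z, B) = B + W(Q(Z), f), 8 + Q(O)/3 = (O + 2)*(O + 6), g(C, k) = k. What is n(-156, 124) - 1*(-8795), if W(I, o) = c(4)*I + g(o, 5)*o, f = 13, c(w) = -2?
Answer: -129571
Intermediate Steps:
Q(O) = -24 + 3*(2 + O)*(6 + O) (Q(O) = -24 + 3*((O + 2)*(O + 6)) = -24 + 3*((2 + O)*(6 + O)) = -24 + 3*(2 + O)*(6 + O))
W(I, o) = -2*I + 5*o
n(Z, B) = 38 + B - 48*Z - 6*Z**2 (n(Z, B) = -3 + (B + (-2*(12 + 3*Z**2 + 24*Z) + 5*13)) = -3 + (B + ((-24 - 48*Z - 6*Z**2) + 65)) = -3 + (B + (41 - 48*Z - 6*Z**2)) = -3 + (41 + B - 48*Z - 6*Z**2) = 38 + B - 48*Z - 6*Z**2)
n(-156, 124) - 1*(-8795) = (38 + 124 - 48*(-156) - 6*(-156)**2) - 1*(-8795) = (38 + 124 + 7488 - 6*24336) + 8795 = (38 + 124 + 7488 - 146016) + 8795 = -138366 + 8795 = -129571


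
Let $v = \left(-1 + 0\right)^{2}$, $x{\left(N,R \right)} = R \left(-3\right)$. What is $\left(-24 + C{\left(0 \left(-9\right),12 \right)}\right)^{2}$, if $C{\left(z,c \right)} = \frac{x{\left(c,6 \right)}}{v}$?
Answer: $1764$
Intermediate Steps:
$x{\left(N,R \right)} = - 3 R$
$v = 1$ ($v = \left(-1\right)^{2} = 1$)
$C{\left(z,c \right)} = -18$ ($C{\left(z,c \right)} = \frac{\left(-3\right) 6}{1} = \left(-18\right) 1 = -18$)
$\left(-24 + C{\left(0 \left(-9\right),12 \right)}\right)^{2} = \left(-24 - 18\right)^{2} = \left(-42\right)^{2} = 1764$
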